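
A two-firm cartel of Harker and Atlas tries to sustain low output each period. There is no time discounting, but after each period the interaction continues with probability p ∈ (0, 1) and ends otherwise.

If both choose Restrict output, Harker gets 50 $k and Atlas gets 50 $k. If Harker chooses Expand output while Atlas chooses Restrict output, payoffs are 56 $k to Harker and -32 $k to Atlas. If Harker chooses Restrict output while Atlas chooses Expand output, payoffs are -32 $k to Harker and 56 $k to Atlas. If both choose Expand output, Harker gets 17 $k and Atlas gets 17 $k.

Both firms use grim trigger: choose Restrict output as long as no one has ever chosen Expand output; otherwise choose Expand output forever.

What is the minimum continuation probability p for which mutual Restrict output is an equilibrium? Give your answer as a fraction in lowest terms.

2/13

With no time discounting, the continuation probability p plays the role of the discount factor.
Grim-trigger IC: 50/(1−p) ≥ 56 + 17p/(1−p) ⇒ p ≥ (56−50)/(56−17) = 2/13.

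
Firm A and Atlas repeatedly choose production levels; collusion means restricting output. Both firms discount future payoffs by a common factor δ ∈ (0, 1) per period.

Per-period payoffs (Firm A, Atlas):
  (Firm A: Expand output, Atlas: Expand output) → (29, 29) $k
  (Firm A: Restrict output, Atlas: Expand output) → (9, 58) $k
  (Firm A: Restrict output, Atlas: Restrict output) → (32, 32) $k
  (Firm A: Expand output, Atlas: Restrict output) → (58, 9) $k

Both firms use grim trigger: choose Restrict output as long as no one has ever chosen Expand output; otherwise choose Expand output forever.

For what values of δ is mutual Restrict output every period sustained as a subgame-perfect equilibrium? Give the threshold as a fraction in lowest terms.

26/29

32/(1−δ) ≥ 58 + 29δ/(1−δ)
32 ≥ 58 − 29δ
δ ≥ 26/29.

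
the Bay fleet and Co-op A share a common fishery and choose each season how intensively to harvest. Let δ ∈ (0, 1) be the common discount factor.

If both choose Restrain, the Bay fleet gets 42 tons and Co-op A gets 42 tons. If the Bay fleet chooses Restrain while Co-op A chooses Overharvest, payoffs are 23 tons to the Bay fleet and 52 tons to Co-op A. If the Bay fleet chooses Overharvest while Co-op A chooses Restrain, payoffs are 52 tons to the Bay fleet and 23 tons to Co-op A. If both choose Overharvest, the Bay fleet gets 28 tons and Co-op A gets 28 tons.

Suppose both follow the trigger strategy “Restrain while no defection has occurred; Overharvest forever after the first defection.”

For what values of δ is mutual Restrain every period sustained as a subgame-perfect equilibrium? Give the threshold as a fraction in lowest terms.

Cooperation forever yields 42 each period: 42/(1−δ).
Deviating yields 52 once, then 28 forever: 52 + 28δ/(1−δ).
No profitable deviation requires 42/(1−δ) ≥ 52 + 28δ/(1−δ).
Multiplying by (1−δ): 42 ≥ 52(1−δ) + 28δ = 52 − 24δ.
So 24δ ≥ 10, i.e. δ ≥ 10/24 = 5/12.

5/12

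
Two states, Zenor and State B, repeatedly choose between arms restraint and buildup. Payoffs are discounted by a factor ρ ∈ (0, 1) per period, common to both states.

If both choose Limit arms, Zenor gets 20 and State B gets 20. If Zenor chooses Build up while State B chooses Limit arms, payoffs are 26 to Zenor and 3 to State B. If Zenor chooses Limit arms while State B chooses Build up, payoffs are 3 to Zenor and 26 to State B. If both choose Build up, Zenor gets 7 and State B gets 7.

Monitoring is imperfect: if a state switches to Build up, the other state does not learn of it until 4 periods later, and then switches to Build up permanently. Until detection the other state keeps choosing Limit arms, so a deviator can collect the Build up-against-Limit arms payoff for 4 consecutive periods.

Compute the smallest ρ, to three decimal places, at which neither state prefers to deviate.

Deviating for the 4 undetected periods gains 26−20 = 6 per period over cooperation, then loses 20−7 = 13 per period forever once punishment starts.
Gain: 6(1 + ρ + … + ρ^3); loss: 13·ρ^4/(1−ρ).
No profitable deviation ⇔ 6(1−ρ^4) ≤ 13·ρ^4, i.e. ρ^4 ≥ 6/(6+13) = 6/19.
Hence ρ ≥ (6/19)^(1/4) ≈ 0.750.

0.750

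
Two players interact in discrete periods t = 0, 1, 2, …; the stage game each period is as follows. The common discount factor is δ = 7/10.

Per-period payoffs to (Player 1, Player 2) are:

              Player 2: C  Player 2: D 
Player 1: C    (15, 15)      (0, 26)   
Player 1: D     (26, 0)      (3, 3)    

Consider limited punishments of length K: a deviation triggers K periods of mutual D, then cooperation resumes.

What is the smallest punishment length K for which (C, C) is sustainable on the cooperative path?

No profitable deviation requires (15−3)(δ+…+δ^K) ≥ 26−15, i.e. δ+…+δ^K ≥ 11/12 ≈ 0.9167.
With δ = 7/10, the partial sums are K=1: 0.7000, K=2: 1.1900.
K = 2 is the first length at which the sum reaches 0.9167.

2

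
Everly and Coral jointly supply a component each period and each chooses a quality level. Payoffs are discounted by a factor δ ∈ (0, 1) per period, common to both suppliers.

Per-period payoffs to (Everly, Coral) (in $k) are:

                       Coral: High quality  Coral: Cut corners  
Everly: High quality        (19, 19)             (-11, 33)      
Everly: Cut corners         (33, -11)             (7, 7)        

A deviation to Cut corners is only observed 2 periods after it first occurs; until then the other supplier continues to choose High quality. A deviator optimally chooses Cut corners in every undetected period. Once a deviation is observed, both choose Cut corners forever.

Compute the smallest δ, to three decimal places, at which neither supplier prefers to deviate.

Deviating for the 2 undetected periods gains 33−19 = 14 per period over cooperation, then loses 19−7 = 12 per period forever once punishment starts.
Gain: 14(1 + δ + … + δ^1); loss: 12·δ^2/(1−δ).
No profitable deviation ⇔ 14(1−δ^2) ≤ 12·δ^2, i.e. δ^2 ≥ 14/(14+12) = 7/13.
Hence δ ≥ (7/13)^(1/2) ≈ 0.734.

0.734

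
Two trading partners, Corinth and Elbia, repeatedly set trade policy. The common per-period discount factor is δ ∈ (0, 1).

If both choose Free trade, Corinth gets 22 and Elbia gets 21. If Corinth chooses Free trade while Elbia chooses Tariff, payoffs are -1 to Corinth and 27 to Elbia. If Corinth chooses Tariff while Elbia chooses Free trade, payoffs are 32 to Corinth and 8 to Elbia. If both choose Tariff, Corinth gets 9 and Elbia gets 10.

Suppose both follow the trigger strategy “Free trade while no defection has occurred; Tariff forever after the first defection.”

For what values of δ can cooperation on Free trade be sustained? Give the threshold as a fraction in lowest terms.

10/23

For Corinth: deviation gain 32−22 = 10, per-period punishment loss 22−9 = 13. IC gives δ ≥ 10/23.
For Elbia: gain 6, loss 11 per period, so δ ≥ 6/17.
The tighter constraint is Corinth's, so cooperation needs δ ≥ 10/23.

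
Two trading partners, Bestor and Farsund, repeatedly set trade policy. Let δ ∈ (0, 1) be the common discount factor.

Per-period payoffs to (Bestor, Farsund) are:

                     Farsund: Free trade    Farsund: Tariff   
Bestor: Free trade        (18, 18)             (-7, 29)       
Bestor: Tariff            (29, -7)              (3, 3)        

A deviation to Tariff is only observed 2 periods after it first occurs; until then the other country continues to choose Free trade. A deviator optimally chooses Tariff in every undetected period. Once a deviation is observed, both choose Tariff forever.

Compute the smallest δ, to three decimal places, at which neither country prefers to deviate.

0.650

The best deviation is to choose Tariff for all 2 undetected periods, earning 29 each, then 3 forever once detected.
Deviation value: 29(1−δ^2)/(1−δ) + 3δ^2/(1−δ); cooperation value: 18/(1−δ).
IC: 18 ≥ 29(1−δ^2) + 3δ^2 = 29 − 26δ^2.
So δ^2 ≥ 11/26, giving δ ≥ (11/26)^(1/2) ≈ 0.650.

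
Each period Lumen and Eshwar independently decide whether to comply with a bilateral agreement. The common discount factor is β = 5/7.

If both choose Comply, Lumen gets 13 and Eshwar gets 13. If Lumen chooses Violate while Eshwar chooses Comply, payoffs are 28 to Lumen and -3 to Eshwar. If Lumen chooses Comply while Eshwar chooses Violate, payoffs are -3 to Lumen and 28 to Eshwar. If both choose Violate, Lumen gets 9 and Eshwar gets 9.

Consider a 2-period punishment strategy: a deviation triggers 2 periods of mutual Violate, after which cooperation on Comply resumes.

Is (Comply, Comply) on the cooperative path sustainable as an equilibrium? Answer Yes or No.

No

A one-shot deviation gives 28 now, then 9 for 2 periods, then back to 13.
Gain from deviating: (28−13) today; loss: (13−9) in each of the next 2 periods.
No-deviation condition: (13−9)(β+…+β^2) ≥ 28−13, i.e. β+…+β^2 ≥ 15/4.
At β = 5/7: β+…+β^2 = 1.2245 < 3.7500.
So cooperation is not sustainable.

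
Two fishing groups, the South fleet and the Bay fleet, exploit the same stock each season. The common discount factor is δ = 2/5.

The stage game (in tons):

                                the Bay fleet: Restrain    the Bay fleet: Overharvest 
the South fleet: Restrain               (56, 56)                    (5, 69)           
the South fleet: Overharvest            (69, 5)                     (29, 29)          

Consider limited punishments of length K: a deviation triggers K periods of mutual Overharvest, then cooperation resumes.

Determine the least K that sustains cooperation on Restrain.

Need Σ_{k=1}^{K} δ^k ≥ (69−56)/(56−29) = 0.4815 at δ = 2/5.
At K = 1 the sum is 0.4000 < 0.4815; at K = 2 it is 0.5600 ≥ 0.4815.
So the minimum punishment length is K = 2.

2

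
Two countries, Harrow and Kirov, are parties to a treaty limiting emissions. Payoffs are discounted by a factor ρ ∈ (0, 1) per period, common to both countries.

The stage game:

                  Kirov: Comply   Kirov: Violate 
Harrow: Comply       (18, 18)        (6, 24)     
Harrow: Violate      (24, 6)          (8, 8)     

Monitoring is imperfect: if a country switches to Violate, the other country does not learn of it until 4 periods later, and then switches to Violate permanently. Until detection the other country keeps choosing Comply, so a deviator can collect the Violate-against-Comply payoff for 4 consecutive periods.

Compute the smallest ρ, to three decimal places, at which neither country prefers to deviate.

A deviator earns 24 for 4 periods, then 8 forever; cooperating earns 18 forever. Multiplying the IC by (1−ρ):
18 ≥ 24(1−ρ^4) + 8ρ^4, so 16·ρ^4 ≥ 6 and ρ^4 ≥ 3/8.
ρ ≥ (3/8)^(1/4) ≈ 0.783.

0.783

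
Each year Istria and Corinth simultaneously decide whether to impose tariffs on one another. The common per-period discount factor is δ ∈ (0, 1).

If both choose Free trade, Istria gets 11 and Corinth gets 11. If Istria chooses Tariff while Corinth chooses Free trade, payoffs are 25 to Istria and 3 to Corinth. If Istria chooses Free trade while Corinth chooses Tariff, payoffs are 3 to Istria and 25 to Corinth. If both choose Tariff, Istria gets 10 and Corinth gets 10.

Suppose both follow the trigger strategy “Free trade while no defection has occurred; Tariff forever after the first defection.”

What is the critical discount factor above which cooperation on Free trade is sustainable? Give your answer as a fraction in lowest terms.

Under grim trigger the critical discount factor is (T−C)/(T−P) with T = 25, C = 11, P = 10.
δ* = (25−11)/(25−10) = 14/15.

14/15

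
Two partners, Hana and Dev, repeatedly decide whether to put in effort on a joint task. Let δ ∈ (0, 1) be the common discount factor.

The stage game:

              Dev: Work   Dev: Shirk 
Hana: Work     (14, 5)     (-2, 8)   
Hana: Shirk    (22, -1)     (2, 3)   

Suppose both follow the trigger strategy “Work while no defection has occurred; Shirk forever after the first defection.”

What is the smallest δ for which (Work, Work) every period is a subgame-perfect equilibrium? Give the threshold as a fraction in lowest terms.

For Hana: deviation gain 22−14 = 8, per-period punishment loss 14−2 = 12. IC gives δ ≥ 8/20 = 2/5.
For Dev: gain 3, loss 2 per period, so δ ≥ 3/5.
The tighter constraint is Dev's, so cooperation needs δ ≥ 3/5.

3/5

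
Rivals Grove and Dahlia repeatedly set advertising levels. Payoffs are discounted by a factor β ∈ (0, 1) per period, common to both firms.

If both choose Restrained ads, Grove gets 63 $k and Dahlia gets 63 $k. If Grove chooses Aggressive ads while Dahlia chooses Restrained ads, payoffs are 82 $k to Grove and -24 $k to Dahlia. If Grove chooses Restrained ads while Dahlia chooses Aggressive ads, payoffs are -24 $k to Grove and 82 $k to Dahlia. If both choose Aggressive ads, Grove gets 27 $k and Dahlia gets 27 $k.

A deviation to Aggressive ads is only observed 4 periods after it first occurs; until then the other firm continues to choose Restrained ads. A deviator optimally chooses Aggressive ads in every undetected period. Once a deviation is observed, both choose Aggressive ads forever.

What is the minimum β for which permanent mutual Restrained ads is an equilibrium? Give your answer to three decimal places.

0.767

Deviating for the 4 undetected periods gains 82−63 = 19 per period over cooperation, then loses 63−27 = 36 per period forever once punishment starts.
Gain: 19(1 + β + … + β^3); loss: 36·β^4/(1−β).
No profitable deviation ⇔ 19(1−β^4) ≤ 36·β^4, i.e. β^4 ≥ 19/(19+36) = 19/55.
Hence β ≥ (19/55)^(1/4) ≈ 0.767.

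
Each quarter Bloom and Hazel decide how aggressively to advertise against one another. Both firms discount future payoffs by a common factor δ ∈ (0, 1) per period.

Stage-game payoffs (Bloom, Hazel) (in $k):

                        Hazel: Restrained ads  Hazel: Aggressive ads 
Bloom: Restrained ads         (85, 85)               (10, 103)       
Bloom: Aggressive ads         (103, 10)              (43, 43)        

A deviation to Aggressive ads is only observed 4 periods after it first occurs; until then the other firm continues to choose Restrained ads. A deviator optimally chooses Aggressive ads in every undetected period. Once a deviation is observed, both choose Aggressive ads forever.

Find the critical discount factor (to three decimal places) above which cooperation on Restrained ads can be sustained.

A deviator earns 103 for 4 periods, then 43 forever; cooperating earns 85 forever. Multiplying the IC by (1−δ):
85 ≥ 103(1−δ^4) + 43δ^4, so 60·δ^4 ≥ 18 and δ^4 ≥ 3/10.
δ ≥ (3/10)^(1/4) ≈ 0.740.

0.740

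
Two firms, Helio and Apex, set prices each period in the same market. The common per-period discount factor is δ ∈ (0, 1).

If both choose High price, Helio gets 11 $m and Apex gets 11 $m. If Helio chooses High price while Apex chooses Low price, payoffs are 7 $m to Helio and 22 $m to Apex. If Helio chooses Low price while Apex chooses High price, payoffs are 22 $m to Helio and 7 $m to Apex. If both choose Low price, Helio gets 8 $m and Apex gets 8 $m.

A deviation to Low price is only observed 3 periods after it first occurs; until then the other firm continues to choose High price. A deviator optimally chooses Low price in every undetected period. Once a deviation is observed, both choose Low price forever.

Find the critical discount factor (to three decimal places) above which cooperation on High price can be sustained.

0.923

A deviator earns 22 for 3 periods, then 8 forever; cooperating earns 11 forever. Multiplying the IC by (1−δ):
11 ≥ 22(1−δ^3) + 8δ^3, so 14·δ^3 ≥ 11 and δ^3 ≥ 11/14.
δ ≥ (11/14)^(1/3) ≈ 0.923.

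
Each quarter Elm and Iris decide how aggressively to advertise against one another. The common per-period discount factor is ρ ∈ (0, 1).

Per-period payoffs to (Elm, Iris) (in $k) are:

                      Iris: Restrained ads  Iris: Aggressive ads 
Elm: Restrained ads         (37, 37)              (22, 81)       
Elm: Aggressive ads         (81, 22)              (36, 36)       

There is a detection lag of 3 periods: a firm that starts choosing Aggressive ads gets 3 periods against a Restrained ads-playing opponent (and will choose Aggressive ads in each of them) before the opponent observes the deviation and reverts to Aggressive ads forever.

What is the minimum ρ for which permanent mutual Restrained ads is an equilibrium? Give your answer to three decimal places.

The best deviation is to choose Aggressive ads for all 3 undetected periods, earning 81 each, then 36 forever once detected.
Deviation value: 81(1−ρ^3)/(1−ρ) + 36ρ^3/(1−ρ); cooperation value: 37/(1−ρ).
IC: 37 ≥ 81(1−ρ^3) + 36ρ^3 = 81 − 45ρ^3.
So ρ^3 ≥ 44/45, giving ρ ≥ (44/45)^(1/3) ≈ 0.993.

0.993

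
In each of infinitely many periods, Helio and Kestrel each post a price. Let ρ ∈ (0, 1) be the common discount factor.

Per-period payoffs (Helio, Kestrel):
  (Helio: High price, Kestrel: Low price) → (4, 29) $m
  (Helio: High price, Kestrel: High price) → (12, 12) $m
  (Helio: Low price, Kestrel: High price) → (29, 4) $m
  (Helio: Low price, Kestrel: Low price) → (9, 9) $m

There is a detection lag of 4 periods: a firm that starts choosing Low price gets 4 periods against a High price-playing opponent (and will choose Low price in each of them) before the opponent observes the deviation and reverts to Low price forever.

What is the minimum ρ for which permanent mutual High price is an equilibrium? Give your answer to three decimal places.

0.960

Deviating for the 4 undetected periods gains 29−12 = 17 per period over cooperation, then loses 12−9 = 3 per period forever once punishment starts.
Gain: 17(1 + ρ + … + ρ^3); loss: 3·ρ^4/(1−ρ).
No profitable deviation ⇔ 17(1−ρ^4) ≤ 3·ρ^4, i.e. ρ^4 ≥ 17/(17+3) = 17/20.
Hence ρ ≥ (17/20)^(1/4) ≈ 0.960.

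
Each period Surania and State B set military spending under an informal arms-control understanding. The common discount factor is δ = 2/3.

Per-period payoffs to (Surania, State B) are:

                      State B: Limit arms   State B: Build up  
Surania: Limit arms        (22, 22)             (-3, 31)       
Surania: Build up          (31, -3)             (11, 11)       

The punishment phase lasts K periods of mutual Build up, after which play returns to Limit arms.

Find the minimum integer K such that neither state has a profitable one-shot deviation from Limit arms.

Need Σ_{k=1}^{K} δ^k ≥ (31−22)/(22−11) = 0.8182 at δ = 2/3.
At K = 1 the sum is 0.6667 < 0.8182; at K = 2 it is 1.1111 ≥ 0.8182.
So the minimum punishment length is K = 2.

2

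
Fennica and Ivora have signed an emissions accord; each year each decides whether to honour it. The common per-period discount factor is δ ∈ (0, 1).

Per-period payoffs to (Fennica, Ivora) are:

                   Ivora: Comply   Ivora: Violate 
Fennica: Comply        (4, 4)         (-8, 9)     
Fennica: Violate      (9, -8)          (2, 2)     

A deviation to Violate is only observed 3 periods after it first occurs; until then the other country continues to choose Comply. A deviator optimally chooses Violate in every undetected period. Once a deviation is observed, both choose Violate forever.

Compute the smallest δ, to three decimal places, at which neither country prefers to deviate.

0.894

Deviating for the 3 undetected periods gains 9−4 = 5 per period over cooperation, then loses 4−2 = 2 per period forever once punishment starts.
Gain: 5(1 + δ + … + δ^2); loss: 2·δ^3/(1−δ).
No profitable deviation ⇔ 5(1−δ^3) ≤ 2·δ^3, i.e. δ^3 ≥ 5/(5+2) = 5/7.
Hence δ ≥ (5/7)^(1/3) ≈ 0.894.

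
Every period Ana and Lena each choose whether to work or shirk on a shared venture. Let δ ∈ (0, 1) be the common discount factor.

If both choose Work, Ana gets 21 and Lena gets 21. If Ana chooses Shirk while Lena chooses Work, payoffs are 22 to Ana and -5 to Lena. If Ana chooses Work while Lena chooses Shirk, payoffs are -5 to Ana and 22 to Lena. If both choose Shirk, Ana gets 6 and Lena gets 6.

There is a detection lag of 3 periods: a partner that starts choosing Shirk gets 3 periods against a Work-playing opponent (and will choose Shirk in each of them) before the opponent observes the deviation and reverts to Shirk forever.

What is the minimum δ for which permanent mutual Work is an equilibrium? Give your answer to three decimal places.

0.397

The best deviation is to choose Shirk for all 3 undetected periods, earning 22 each, then 6 forever once detected.
Deviation value: 22(1−δ^3)/(1−δ) + 6δ^3/(1−δ); cooperation value: 21/(1−δ).
IC: 21 ≥ 22(1−δ^3) + 6δ^3 = 22 − 16δ^3.
So δ^3 ≥ 1/16, giving δ ≥ (1/16)^(1/3) ≈ 0.397.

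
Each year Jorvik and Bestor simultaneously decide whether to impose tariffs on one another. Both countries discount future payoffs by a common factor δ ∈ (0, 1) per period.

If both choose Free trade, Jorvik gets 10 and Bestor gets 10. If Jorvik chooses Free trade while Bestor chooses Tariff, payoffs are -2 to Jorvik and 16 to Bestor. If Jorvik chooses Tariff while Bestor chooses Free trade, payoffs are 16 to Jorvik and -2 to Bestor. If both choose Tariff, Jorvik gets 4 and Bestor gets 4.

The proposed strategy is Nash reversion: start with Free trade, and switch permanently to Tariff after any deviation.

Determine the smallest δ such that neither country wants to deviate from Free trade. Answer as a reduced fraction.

One-period gain from deviating is 16 − 10 = 6. The loss is 10 − 4 = 6 in every subsequent period, with present value 6·δ/(1−δ).
Deviation is unprofitable when 6·δ/(1−δ) ≥ 6, i.e. δ/(1−δ) ≥ 1.
Equivalently δ ≥ 6/(6+6) = 1/2.

1/2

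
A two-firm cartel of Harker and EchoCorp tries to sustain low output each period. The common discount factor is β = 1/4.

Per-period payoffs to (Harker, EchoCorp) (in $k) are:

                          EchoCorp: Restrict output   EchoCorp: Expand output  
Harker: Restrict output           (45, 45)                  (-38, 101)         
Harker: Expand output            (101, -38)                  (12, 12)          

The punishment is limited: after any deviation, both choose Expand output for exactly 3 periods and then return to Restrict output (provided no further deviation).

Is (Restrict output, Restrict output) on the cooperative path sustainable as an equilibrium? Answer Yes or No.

Comparing payoff streams over the 4 periods until play realigns: cooperate → 45(1+β+…+β^3); deviate → 101 + 12(β+…+β^3).
Cooperation is sustained iff (45−12)(β+…+β^3) ≥ 101−45.
β+…+β^3 = 1/4·(1−(1/4)^3)/(1−1/4) = 0.3281, and (101−45)/(45−12) = 1.6970.
0.3281 < 1.6970, so cooperation is not sustainable.

No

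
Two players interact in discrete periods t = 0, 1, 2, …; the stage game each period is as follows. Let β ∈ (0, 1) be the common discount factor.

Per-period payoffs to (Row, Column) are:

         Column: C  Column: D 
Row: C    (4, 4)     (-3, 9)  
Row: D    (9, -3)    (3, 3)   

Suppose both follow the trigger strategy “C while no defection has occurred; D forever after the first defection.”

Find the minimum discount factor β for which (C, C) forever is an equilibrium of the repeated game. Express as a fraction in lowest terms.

5/6

Under grim trigger the critical discount factor is (T−C)/(T−P) with T = 9, C = 4, P = 3.
β* = (9−4)/(9−3) = 5/6.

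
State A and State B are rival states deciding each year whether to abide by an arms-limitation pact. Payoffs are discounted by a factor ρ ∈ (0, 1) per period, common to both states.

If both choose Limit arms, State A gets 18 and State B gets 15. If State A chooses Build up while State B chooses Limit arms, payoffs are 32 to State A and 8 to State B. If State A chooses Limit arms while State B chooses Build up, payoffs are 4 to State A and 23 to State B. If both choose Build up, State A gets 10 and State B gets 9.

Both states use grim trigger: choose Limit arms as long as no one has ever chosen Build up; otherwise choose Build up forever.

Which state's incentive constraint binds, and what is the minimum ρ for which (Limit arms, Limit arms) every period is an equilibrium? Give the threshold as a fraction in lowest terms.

State A's threshold: (32−18)/(32−10) = 7/11.
State B's threshold: (23−15)/(23−9) = 4/7.
7/11 > 4/7, so State A binds and ρ* = 7/11.

State A; ρ ≥ 7/11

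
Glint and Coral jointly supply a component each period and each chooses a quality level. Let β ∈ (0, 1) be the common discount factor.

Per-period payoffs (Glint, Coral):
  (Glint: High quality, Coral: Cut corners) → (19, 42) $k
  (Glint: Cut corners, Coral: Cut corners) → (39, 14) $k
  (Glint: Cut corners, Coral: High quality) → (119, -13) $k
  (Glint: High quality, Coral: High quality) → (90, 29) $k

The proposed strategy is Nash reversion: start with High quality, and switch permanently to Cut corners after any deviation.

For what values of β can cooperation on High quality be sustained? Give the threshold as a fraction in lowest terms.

For Glint: deviation gain 119−90 = 29, per-period punishment loss 90−39 = 51. IC gives β ≥ 29/80.
For Coral: gain 13, loss 15 per period, so β ≥ 13/28.
The tighter constraint is Coral's, so cooperation needs β ≥ 13/28.

13/28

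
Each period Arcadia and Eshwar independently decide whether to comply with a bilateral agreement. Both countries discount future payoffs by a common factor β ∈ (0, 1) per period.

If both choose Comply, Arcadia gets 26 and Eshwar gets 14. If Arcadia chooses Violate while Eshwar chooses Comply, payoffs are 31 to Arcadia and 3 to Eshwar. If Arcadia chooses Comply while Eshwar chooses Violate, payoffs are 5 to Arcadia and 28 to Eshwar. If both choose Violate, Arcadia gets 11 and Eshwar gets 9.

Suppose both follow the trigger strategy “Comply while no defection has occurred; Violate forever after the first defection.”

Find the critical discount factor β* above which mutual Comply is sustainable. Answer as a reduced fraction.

For Arcadia: deviation gain 31−26 = 5, per-period punishment loss 26−11 = 15. IC gives β ≥ 5/20 = 1/4.
For Eshwar: gain 14, loss 5 per period, so β ≥ 14/19.
The tighter constraint is Eshwar's, so cooperation needs β ≥ 14/19.

14/19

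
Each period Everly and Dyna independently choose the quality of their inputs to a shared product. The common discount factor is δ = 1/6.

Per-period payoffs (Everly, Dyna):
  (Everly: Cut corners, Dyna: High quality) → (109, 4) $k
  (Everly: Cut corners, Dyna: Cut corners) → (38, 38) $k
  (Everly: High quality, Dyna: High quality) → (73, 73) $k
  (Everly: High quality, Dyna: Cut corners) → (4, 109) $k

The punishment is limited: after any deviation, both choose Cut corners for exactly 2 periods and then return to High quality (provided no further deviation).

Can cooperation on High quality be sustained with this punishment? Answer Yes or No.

No

IC: δ+…+δ^2 ≥ (109−73)/(73−38) = 36/35.
At δ = 1/6: partial sum = 0.1944 < 1.0286. Cooperation not sustainable.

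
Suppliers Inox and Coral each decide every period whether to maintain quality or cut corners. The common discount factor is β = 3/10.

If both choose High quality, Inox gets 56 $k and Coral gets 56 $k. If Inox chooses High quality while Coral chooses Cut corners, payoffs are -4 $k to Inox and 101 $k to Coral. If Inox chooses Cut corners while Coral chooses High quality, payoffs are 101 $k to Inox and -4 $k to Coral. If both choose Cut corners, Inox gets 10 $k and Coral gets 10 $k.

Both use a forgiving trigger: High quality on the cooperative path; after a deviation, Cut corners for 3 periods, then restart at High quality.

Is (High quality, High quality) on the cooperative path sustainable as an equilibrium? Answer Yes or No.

No

IC: β+…+β^3 ≥ (101−56)/(56−10) = 45/46.
At β = 3/10: partial sum = 0.4170 < 0.9783. Cooperation not sustainable.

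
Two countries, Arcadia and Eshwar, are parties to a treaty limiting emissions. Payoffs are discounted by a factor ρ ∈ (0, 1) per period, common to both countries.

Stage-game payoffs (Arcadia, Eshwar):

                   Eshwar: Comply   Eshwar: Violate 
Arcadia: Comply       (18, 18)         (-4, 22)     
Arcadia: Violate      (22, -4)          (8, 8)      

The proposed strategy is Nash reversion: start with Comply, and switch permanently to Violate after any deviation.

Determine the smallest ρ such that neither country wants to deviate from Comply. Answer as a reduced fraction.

18/(1−ρ) ≥ 22 + 8ρ/(1−ρ)
18 ≥ 22 − 14ρ
ρ ≥ 4/14 = 2/7.

2/7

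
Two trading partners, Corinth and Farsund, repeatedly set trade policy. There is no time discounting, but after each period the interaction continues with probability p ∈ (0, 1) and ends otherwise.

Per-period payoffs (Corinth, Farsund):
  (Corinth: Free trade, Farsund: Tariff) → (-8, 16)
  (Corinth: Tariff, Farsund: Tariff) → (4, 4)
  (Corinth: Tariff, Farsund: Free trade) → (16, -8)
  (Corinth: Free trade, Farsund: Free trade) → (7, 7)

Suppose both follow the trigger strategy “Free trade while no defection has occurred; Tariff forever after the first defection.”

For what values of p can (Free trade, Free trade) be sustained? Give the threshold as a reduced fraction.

3/4

With no time discounting, the continuation probability p plays the role of the discount factor.
Grim-trigger IC: 7/(1−p) ≥ 16 + 4p/(1−p) ⇒ p ≥ (16−7)/(16−4) = 3/4.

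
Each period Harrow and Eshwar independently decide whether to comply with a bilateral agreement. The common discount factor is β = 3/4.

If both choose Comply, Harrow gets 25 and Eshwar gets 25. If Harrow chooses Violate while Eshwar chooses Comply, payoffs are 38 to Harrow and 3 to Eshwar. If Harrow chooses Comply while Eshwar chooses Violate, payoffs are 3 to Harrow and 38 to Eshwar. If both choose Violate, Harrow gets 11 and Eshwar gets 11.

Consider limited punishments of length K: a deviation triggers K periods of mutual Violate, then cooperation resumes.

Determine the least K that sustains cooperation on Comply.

Need Σ_{k=1}^{K} β^k ≥ (38−25)/(25−11) = 0.9286 at β = 3/4.
At K = 1 the sum is 0.7500 < 0.9286; at K = 2 it is 1.3125 ≥ 0.9286.
So the minimum punishment length is K = 2.

2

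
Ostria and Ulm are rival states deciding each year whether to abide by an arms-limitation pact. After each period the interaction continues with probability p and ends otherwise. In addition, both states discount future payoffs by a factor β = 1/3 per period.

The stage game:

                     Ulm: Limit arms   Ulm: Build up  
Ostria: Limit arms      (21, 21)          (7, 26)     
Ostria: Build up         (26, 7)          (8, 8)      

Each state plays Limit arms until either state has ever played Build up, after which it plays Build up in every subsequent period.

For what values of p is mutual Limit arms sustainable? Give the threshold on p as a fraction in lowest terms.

With continuation probability p and discount β, the effective per-period discount factor is βp.
Grim-trigger IC: βp ≥ (26−21)/(26−8) = 5/18.
So p ≥ (5/18)/(1/3) = 5/6.

5/6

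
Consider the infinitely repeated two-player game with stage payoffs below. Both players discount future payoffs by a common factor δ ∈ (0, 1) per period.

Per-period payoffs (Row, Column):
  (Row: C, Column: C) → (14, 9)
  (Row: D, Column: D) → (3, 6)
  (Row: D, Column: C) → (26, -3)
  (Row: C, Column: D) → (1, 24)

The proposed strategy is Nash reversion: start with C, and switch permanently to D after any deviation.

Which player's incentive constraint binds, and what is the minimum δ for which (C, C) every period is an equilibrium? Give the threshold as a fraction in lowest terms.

Row's threshold: (26−14)/(26−3) = 12/23.
Column's threshold: (24−9)/(24−6) = 5/6.
12/23 < 5/6, so Column binds and δ* = 5/6.

Column; δ ≥ 5/6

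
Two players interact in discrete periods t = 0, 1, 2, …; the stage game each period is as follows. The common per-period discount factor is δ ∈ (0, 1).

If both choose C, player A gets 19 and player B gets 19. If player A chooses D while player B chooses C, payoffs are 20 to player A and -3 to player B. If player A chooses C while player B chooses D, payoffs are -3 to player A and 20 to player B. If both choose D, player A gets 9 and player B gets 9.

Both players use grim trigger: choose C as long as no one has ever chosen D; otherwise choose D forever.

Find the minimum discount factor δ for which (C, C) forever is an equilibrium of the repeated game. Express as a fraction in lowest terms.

19/(1−δ) ≥ 20 + 9δ/(1−δ)
19 ≥ 20 − 11δ
δ ≥ 1/11.

1/11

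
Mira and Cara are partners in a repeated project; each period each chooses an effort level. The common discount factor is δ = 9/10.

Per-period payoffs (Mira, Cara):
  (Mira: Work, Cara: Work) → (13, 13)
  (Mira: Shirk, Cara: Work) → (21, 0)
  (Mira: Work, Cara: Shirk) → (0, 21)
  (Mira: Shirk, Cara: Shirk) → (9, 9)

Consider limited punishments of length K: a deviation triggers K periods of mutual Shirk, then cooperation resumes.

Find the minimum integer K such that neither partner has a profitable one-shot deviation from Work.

Need Σ_{k=1}^{K} δ^k ≥ (21−13)/(13−9) = 2.0000 at δ = 9/10.
At K = 2 the sum is 1.7100 < 2.0000; at K = 3 it is 2.4390 ≥ 2.0000.
So the minimum punishment length is K = 3.

3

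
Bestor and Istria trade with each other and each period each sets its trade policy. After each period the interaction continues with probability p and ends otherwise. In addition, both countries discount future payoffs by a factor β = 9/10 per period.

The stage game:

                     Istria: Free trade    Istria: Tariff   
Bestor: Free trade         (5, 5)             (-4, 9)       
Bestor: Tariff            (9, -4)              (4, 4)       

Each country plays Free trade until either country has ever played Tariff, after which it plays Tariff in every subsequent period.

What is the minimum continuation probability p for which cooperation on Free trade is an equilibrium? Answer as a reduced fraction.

8/9

Expected continuation weight on next period's payoff is β·p = 9/10·p, which plays the role of the discount factor.
Cooperation requires 9/10·p ≥ (9−5)/(9−4) = 4/5, hence p ≥ 8/9.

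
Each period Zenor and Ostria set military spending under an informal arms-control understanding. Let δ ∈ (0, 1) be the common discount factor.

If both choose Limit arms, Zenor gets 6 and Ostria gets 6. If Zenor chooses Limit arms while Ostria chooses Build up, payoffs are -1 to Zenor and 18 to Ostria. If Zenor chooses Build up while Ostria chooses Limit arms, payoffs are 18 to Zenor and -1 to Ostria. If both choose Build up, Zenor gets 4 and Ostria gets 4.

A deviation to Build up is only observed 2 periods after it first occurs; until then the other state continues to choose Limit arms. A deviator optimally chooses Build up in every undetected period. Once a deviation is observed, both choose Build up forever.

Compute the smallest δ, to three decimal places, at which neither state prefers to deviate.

The best deviation is to choose Build up for all 2 undetected periods, earning 18 each, then 4 forever once detected.
Deviation value: 18(1−δ^2)/(1−δ) + 4δ^2/(1−δ); cooperation value: 6/(1−δ).
IC: 6 ≥ 18(1−δ^2) + 4δ^2 = 18 − 14δ^2.
So δ^2 ≥ 12/14 = 6/7, giving δ ≥ (6/7)^(1/2) ≈ 0.926.

0.926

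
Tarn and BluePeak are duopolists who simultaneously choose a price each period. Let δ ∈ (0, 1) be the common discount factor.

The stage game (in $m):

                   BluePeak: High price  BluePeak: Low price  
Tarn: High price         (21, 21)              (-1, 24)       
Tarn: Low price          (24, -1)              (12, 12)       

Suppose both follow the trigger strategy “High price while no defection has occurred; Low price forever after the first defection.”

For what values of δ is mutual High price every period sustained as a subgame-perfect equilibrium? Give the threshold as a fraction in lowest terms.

1/4

21/(1−δ) ≥ 24 + 12δ/(1−δ)
21 ≥ 24 − 12δ
δ ≥ 3/12 = 1/4.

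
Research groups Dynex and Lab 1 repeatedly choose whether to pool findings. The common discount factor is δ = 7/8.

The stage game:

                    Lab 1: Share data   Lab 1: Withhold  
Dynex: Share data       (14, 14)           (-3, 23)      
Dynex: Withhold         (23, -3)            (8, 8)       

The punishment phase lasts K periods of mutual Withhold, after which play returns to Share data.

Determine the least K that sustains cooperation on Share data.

Need Σ_{k=1}^{K} δ^k ≥ (23−14)/(14−8) = 1.5000 at δ = 7/8.
At K = 1 the sum is 0.8750 < 1.5000; at K = 2 it is 1.6406 ≥ 1.5000.
So the minimum punishment length is K = 2.

2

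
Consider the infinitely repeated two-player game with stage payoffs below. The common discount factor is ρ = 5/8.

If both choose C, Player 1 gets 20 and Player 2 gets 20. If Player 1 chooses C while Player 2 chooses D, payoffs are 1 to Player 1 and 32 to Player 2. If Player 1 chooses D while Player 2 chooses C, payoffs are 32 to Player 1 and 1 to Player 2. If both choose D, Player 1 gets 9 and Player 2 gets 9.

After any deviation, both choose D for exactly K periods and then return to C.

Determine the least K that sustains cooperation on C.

Need Σ_{k=1}^{K} ρ^k ≥ (32−20)/(20−9) = 1.0909 at ρ = 5/8.
At K = 2 the sum is 1.0156 < 1.0909; at K = 3 it is 1.2598 ≥ 1.0909.
So the minimum punishment length is K = 3.

3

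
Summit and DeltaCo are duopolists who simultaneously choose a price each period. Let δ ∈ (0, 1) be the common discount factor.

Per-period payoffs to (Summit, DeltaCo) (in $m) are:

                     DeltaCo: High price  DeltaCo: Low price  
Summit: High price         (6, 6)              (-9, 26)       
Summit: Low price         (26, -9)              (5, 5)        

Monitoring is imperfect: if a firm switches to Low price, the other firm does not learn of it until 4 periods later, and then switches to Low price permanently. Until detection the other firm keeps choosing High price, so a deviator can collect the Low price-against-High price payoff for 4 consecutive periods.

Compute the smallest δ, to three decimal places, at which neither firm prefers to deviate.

0.988

The best deviation is to choose Low price for all 4 undetected periods, earning 26 each, then 5 forever once detected.
Deviation value: 26(1−δ^4)/(1−δ) + 5δ^4/(1−δ); cooperation value: 6/(1−δ).
IC: 6 ≥ 26(1−δ^4) + 5δ^4 = 26 − 21δ^4.
So δ^4 ≥ 20/21, giving δ ≥ (20/21)^(1/4) ≈ 0.988.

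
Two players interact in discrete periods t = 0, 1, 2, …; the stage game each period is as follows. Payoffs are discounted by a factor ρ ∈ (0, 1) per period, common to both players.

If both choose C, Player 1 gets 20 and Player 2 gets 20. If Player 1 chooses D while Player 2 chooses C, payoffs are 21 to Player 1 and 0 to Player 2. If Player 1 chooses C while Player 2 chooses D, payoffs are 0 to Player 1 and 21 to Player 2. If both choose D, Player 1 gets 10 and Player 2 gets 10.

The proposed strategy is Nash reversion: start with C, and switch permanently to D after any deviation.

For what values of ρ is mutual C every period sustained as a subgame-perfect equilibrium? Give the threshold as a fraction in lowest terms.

1/11

One-period gain from deviating is 21 − 20 = 1. The loss is 20 − 10 = 10 in every subsequent period, with present value 10·ρ/(1−ρ).
Deviation is unprofitable when 10·ρ/(1−ρ) ≥ 1, i.e. ρ/(1−ρ) ≥ 1/10.
Equivalently ρ ≥ 1/(1+10) = 1/11.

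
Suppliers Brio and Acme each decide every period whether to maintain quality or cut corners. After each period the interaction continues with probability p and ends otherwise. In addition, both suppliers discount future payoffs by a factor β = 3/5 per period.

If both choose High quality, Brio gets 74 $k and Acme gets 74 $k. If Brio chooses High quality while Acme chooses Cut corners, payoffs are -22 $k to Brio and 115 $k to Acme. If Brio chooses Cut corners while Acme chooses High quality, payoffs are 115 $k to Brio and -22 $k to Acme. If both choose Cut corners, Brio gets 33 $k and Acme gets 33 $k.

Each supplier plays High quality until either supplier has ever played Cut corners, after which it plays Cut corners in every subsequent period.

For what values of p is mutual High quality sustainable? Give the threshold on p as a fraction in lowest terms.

With continuation probability p and discount β, the effective per-period discount factor is βp.
Grim-trigger IC: βp ≥ (115−74)/(115−33) = 1/2.
So p ≥ (1/2)/(3/5) = 5/6.

5/6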